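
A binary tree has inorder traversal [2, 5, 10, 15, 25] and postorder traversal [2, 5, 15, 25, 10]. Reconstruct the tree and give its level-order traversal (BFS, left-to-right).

Inorder:   [2, 5, 10, 15, 25]
Postorder: [2, 5, 15, 25, 10]
Algorithm: postorder visits root last, so walk postorder right-to-left;
each value is the root of the current inorder slice — split it at that
value, recurse on the right subtree first, then the left.
Recursive splits:
  root=10; inorder splits into left=[2, 5], right=[15, 25]
  root=25; inorder splits into left=[15], right=[]
  root=15; inorder splits into left=[], right=[]
  root=5; inorder splits into left=[2], right=[]
  root=2; inorder splits into left=[], right=[]
Reconstructed level-order: [10, 5, 25, 2, 15]


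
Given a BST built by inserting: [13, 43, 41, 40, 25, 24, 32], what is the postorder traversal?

Tree insertion order: [13, 43, 41, 40, 25, 24, 32]
Tree (level-order array): [13, None, 43, 41, None, 40, None, 25, None, 24, 32]
Postorder traversal: [24, 32, 25, 40, 41, 43, 13]


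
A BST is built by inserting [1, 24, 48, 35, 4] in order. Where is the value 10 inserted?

Starting tree (level order): [1, None, 24, 4, 48, None, None, 35]
Insertion path: 1 -> 24 -> 4
Result: insert 10 as right child of 4
Final tree (level order): [1, None, 24, 4, 48, None, 10, 35]


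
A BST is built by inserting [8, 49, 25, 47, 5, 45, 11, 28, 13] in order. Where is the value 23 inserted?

Starting tree (level order): [8, 5, 49, None, None, 25, None, 11, 47, None, 13, 45, None, None, None, 28]
Insertion path: 8 -> 49 -> 25 -> 11 -> 13
Result: insert 23 as right child of 13
Final tree (level order): [8, 5, 49, None, None, 25, None, 11, 47, None, 13, 45, None, None, 23, 28]


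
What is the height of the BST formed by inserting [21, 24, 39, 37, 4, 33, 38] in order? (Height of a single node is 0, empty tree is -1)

Insertion order: [21, 24, 39, 37, 4, 33, 38]
Tree (level-order array): [21, 4, 24, None, None, None, 39, 37, None, 33, 38]
Compute height bottom-up (empty subtree = -1):
  height(4) = 1 + max(-1, -1) = 0
  height(33) = 1 + max(-1, -1) = 0
  height(38) = 1 + max(-1, -1) = 0
  height(37) = 1 + max(0, 0) = 1
  height(39) = 1 + max(1, -1) = 2
  height(24) = 1 + max(-1, 2) = 3
  height(21) = 1 + max(0, 3) = 4
Height = 4


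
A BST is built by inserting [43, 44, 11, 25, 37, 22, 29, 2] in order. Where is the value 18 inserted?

Starting tree (level order): [43, 11, 44, 2, 25, None, None, None, None, 22, 37, None, None, 29]
Insertion path: 43 -> 11 -> 25 -> 22
Result: insert 18 as left child of 22
Final tree (level order): [43, 11, 44, 2, 25, None, None, None, None, 22, 37, 18, None, 29]


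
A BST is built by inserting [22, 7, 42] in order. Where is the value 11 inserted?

Starting tree (level order): [22, 7, 42]
Insertion path: 22 -> 7
Result: insert 11 as right child of 7
Final tree (level order): [22, 7, 42, None, 11]


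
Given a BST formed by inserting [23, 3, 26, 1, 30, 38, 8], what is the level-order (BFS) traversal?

Tree insertion order: [23, 3, 26, 1, 30, 38, 8]
Tree (level-order array): [23, 3, 26, 1, 8, None, 30, None, None, None, None, None, 38]
BFS from the root, enqueuing left then right child of each popped node:
  queue [23] -> pop 23, enqueue [3, 26], visited so far: [23]
  queue [3, 26] -> pop 3, enqueue [1, 8], visited so far: [23, 3]
  queue [26, 1, 8] -> pop 26, enqueue [30], visited so far: [23, 3, 26]
  queue [1, 8, 30] -> pop 1, enqueue [none], visited so far: [23, 3, 26, 1]
  queue [8, 30] -> pop 8, enqueue [none], visited so far: [23, 3, 26, 1, 8]
  queue [30] -> pop 30, enqueue [38], visited so far: [23, 3, 26, 1, 8, 30]
  queue [38] -> pop 38, enqueue [none], visited so far: [23, 3, 26, 1, 8, 30, 38]
Result: [23, 3, 26, 1, 8, 30, 38]


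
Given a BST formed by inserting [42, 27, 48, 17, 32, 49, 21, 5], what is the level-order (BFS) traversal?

Tree insertion order: [42, 27, 48, 17, 32, 49, 21, 5]
Tree (level-order array): [42, 27, 48, 17, 32, None, 49, 5, 21]
BFS from the root, enqueuing left then right child of each popped node:
  queue [42] -> pop 42, enqueue [27, 48], visited so far: [42]
  queue [27, 48] -> pop 27, enqueue [17, 32], visited so far: [42, 27]
  queue [48, 17, 32] -> pop 48, enqueue [49], visited so far: [42, 27, 48]
  queue [17, 32, 49] -> pop 17, enqueue [5, 21], visited so far: [42, 27, 48, 17]
  queue [32, 49, 5, 21] -> pop 32, enqueue [none], visited so far: [42, 27, 48, 17, 32]
  queue [49, 5, 21] -> pop 49, enqueue [none], visited so far: [42, 27, 48, 17, 32, 49]
  queue [5, 21] -> pop 5, enqueue [none], visited so far: [42, 27, 48, 17, 32, 49, 5]
  queue [21] -> pop 21, enqueue [none], visited so far: [42, 27, 48, 17, 32, 49, 5, 21]
Result: [42, 27, 48, 17, 32, 49, 5, 21]


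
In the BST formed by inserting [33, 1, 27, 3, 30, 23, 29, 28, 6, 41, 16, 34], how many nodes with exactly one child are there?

Tree built from: [33, 1, 27, 3, 30, 23, 29, 28, 6, 41, 16, 34]
Tree (level-order array): [33, 1, 41, None, 27, 34, None, 3, 30, None, None, None, 23, 29, None, 6, None, 28, None, None, 16]
Rule: These are nodes with exactly 1 non-null child.
Per-node child counts:
  node 33: 2 child(ren)
  node 1: 1 child(ren)
  node 27: 2 child(ren)
  node 3: 1 child(ren)
  node 23: 1 child(ren)
  node 6: 1 child(ren)
  node 16: 0 child(ren)
  node 30: 1 child(ren)
  node 29: 1 child(ren)
  node 28: 0 child(ren)
  node 41: 1 child(ren)
  node 34: 0 child(ren)
Matching nodes: [1, 3, 23, 6, 30, 29, 41]
Count of nodes with exactly one child: 7


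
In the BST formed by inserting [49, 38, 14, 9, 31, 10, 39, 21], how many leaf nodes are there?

Tree built from: [49, 38, 14, 9, 31, 10, 39, 21]
Tree (level-order array): [49, 38, None, 14, 39, 9, 31, None, None, None, 10, 21]
Rule: A leaf has 0 children.
Per-node child counts:
  node 49: 1 child(ren)
  node 38: 2 child(ren)
  node 14: 2 child(ren)
  node 9: 1 child(ren)
  node 10: 0 child(ren)
  node 31: 1 child(ren)
  node 21: 0 child(ren)
  node 39: 0 child(ren)
Matching nodes: [10, 21, 39]
Count of leaf nodes: 3


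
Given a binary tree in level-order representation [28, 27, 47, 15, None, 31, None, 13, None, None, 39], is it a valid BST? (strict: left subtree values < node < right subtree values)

Level-order array: [28, 27, 47, 15, None, 31, None, 13, None, None, 39]
Validate using subtree bounds (lo, hi): at each node, require lo < value < hi,
then recurse left with hi=value and right with lo=value.
Preorder trace (stopping at first violation):
  at node 28 with bounds (-inf, +inf): OK
  at node 27 with bounds (-inf, 28): OK
  at node 15 with bounds (-inf, 27): OK
  at node 13 with bounds (-inf, 15): OK
  at node 47 with bounds (28, +inf): OK
  at node 31 with bounds (28, 47): OK
  at node 39 with bounds (31, 47): OK
No violation found at any node.
Result: Valid BST


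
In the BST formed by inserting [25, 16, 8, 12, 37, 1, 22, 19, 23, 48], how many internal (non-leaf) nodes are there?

Tree built from: [25, 16, 8, 12, 37, 1, 22, 19, 23, 48]
Tree (level-order array): [25, 16, 37, 8, 22, None, 48, 1, 12, 19, 23]
Rule: An internal node has at least one child.
Per-node child counts:
  node 25: 2 child(ren)
  node 16: 2 child(ren)
  node 8: 2 child(ren)
  node 1: 0 child(ren)
  node 12: 0 child(ren)
  node 22: 2 child(ren)
  node 19: 0 child(ren)
  node 23: 0 child(ren)
  node 37: 1 child(ren)
  node 48: 0 child(ren)
Matching nodes: [25, 16, 8, 22, 37]
Count of internal (non-leaf) nodes: 5


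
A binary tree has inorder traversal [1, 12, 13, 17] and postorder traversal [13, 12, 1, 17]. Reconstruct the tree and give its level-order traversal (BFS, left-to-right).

Inorder:   [1, 12, 13, 17]
Postorder: [13, 12, 1, 17]
Algorithm: postorder visits root last, so walk postorder right-to-left;
each value is the root of the current inorder slice — split it at that
value, recurse on the right subtree first, then the left.
Recursive splits:
  root=17; inorder splits into left=[1, 12, 13], right=[]
  root=1; inorder splits into left=[], right=[12, 13]
  root=12; inorder splits into left=[], right=[13]
  root=13; inorder splits into left=[], right=[]
Reconstructed level-order: [17, 1, 12, 13]


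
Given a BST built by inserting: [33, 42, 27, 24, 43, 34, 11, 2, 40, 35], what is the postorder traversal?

Tree insertion order: [33, 42, 27, 24, 43, 34, 11, 2, 40, 35]
Tree (level-order array): [33, 27, 42, 24, None, 34, 43, 11, None, None, 40, None, None, 2, None, 35]
Postorder traversal: [2, 11, 24, 27, 35, 40, 34, 43, 42, 33]


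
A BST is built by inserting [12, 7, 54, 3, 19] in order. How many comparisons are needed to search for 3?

Search path for 3: 12 -> 7 -> 3
Found: True
Comparisons: 3


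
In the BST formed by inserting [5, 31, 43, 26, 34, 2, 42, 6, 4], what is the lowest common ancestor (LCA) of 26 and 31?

Tree insertion order: [5, 31, 43, 26, 34, 2, 42, 6, 4]
Tree (level-order array): [5, 2, 31, None, 4, 26, 43, None, None, 6, None, 34, None, None, None, None, 42]
In a BST, the LCA of p=26, q=31 is the first node v on the
root-to-leaf path with p <= v <= q (go left if both < v, right if both > v).
Walk from root:
  at 5: both 26 and 31 > 5, go right
  at 31: 26 <= 31 <= 31, this is the LCA
LCA = 31


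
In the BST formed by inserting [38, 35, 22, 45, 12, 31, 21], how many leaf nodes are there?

Tree built from: [38, 35, 22, 45, 12, 31, 21]
Tree (level-order array): [38, 35, 45, 22, None, None, None, 12, 31, None, 21]
Rule: A leaf has 0 children.
Per-node child counts:
  node 38: 2 child(ren)
  node 35: 1 child(ren)
  node 22: 2 child(ren)
  node 12: 1 child(ren)
  node 21: 0 child(ren)
  node 31: 0 child(ren)
  node 45: 0 child(ren)
Matching nodes: [21, 31, 45]
Count of leaf nodes: 3


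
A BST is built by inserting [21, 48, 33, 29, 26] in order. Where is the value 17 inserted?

Starting tree (level order): [21, None, 48, 33, None, 29, None, 26]
Insertion path: 21
Result: insert 17 as left child of 21
Final tree (level order): [21, 17, 48, None, None, 33, None, 29, None, 26]


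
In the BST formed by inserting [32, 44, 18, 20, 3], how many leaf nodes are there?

Tree built from: [32, 44, 18, 20, 3]
Tree (level-order array): [32, 18, 44, 3, 20]
Rule: A leaf has 0 children.
Per-node child counts:
  node 32: 2 child(ren)
  node 18: 2 child(ren)
  node 3: 0 child(ren)
  node 20: 0 child(ren)
  node 44: 0 child(ren)
Matching nodes: [3, 20, 44]
Count of leaf nodes: 3


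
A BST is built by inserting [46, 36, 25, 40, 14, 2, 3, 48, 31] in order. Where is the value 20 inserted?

Starting tree (level order): [46, 36, 48, 25, 40, None, None, 14, 31, None, None, 2, None, None, None, None, 3]
Insertion path: 46 -> 36 -> 25 -> 14
Result: insert 20 as right child of 14
Final tree (level order): [46, 36, 48, 25, 40, None, None, 14, 31, None, None, 2, 20, None, None, None, 3]


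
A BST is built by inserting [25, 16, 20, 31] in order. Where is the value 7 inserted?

Starting tree (level order): [25, 16, 31, None, 20]
Insertion path: 25 -> 16
Result: insert 7 as left child of 16
Final tree (level order): [25, 16, 31, 7, 20]


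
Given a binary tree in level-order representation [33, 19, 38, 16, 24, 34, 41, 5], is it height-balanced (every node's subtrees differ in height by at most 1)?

Tree (level-order array): [33, 19, 38, 16, 24, 34, 41, 5]
Definition: a tree is height-balanced if, at every node, |h(left) - h(right)| <= 1 (empty subtree has height -1).
Bottom-up per-node check:
  node 5: h_left=-1, h_right=-1, diff=0 [OK], height=0
  node 16: h_left=0, h_right=-1, diff=1 [OK], height=1
  node 24: h_left=-1, h_right=-1, diff=0 [OK], height=0
  node 19: h_left=1, h_right=0, diff=1 [OK], height=2
  node 34: h_left=-1, h_right=-1, diff=0 [OK], height=0
  node 41: h_left=-1, h_right=-1, diff=0 [OK], height=0
  node 38: h_left=0, h_right=0, diff=0 [OK], height=1
  node 33: h_left=2, h_right=1, diff=1 [OK], height=3
All nodes satisfy the balance condition.
Result: Balanced


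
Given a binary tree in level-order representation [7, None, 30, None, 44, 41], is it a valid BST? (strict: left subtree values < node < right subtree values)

Level-order array: [7, None, 30, None, 44, 41]
Validate using subtree bounds (lo, hi): at each node, require lo < value < hi,
then recurse left with hi=value and right with lo=value.
Preorder trace (stopping at first violation):
  at node 7 with bounds (-inf, +inf): OK
  at node 30 with bounds (7, +inf): OK
  at node 44 with bounds (30, +inf): OK
  at node 41 with bounds (30, 44): OK
No violation found at any node.
Result: Valid BST


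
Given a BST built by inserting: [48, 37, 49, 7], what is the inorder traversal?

Tree insertion order: [48, 37, 49, 7]
Tree (level-order array): [48, 37, 49, 7]
Inorder traversal: [7, 37, 48, 49]


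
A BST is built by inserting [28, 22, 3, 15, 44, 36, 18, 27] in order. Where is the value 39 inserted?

Starting tree (level order): [28, 22, 44, 3, 27, 36, None, None, 15, None, None, None, None, None, 18]
Insertion path: 28 -> 44 -> 36
Result: insert 39 as right child of 36
Final tree (level order): [28, 22, 44, 3, 27, 36, None, None, 15, None, None, None, 39, None, 18]


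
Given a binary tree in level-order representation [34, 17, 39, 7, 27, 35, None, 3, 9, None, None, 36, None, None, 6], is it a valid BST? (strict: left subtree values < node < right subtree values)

Level-order array: [34, 17, 39, 7, 27, 35, None, 3, 9, None, None, 36, None, None, 6]
Validate using subtree bounds (lo, hi): at each node, require lo < value < hi,
then recurse left with hi=value and right with lo=value.
Preorder trace (stopping at first violation):
  at node 34 with bounds (-inf, +inf): OK
  at node 17 with bounds (-inf, 34): OK
  at node 7 with bounds (-inf, 17): OK
  at node 3 with bounds (-inf, 7): OK
  at node 6 with bounds (3, 7): OK
  at node 9 with bounds (7, 17): OK
  at node 27 with bounds (17, 34): OK
  at node 39 with bounds (34, +inf): OK
  at node 35 with bounds (34, 39): OK
  at node 36 with bounds (34, 35): VIOLATION
Node 36 violates its bound: not (34 < 36 < 35).
Result: Not a valid BST


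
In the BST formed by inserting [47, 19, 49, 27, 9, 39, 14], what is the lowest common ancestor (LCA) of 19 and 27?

Tree insertion order: [47, 19, 49, 27, 9, 39, 14]
Tree (level-order array): [47, 19, 49, 9, 27, None, None, None, 14, None, 39]
In a BST, the LCA of p=19, q=27 is the first node v on the
root-to-leaf path with p <= v <= q (go left if both < v, right if both > v).
Walk from root:
  at 47: both 19 and 27 < 47, go left
  at 19: 19 <= 19 <= 27, this is the LCA
LCA = 19


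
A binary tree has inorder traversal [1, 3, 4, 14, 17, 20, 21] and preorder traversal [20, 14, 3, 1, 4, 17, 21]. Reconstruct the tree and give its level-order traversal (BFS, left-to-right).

Inorder:  [1, 3, 4, 14, 17, 20, 21]
Preorder: [20, 14, 3, 1, 4, 17, 21]
Algorithm: preorder visits root first, so consume preorder in order;
for each root, split the current inorder slice at that value into
left-subtree inorder and right-subtree inorder, then recurse.
Recursive splits:
  root=20; inorder splits into left=[1, 3, 4, 14, 17], right=[21]
  root=14; inorder splits into left=[1, 3, 4], right=[17]
  root=3; inorder splits into left=[1], right=[4]
  root=1; inorder splits into left=[], right=[]
  root=4; inorder splits into left=[], right=[]
  root=17; inorder splits into left=[], right=[]
  root=21; inorder splits into left=[], right=[]
Reconstructed level-order: [20, 14, 21, 3, 17, 1, 4]


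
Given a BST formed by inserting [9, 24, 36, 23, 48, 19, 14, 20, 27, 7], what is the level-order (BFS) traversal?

Tree insertion order: [9, 24, 36, 23, 48, 19, 14, 20, 27, 7]
Tree (level-order array): [9, 7, 24, None, None, 23, 36, 19, None, 27, 48, 14, 20]
BFS from the root, enqueuing left then right child of each popped node:
  queue [9] -> pop 9, enqueue [7, 24], visited so far: [9]
  queue [7, 24] -> pop 7, enqueue [none], visited so far: [9, 7]
  queue [24] -> pop 24, enqueue [23, 36], visited so far: [9, 7, 24]
  queue [23, 36] -> pop 23, enqueue [19], visited so far: [9, 7, 24, 23]
  queue [36, 19] -> pop 36, enqueue [27, 48], visited so far: [9, 7, 24, 23, 36]
  queue [19, 27, 48] -> pop 19, enqueue [14, 20], visited so far: [9, 7, 24, 23, 36, 19]
  queue [27, 48, 14, 20] -> pop 27, enqueue [none], visited so far: [9, 7, 24, 23, 36, 19, 27]
  queue [48, 14, 20] -> pop 48, enqueue [none], visited so far: [9, 7, 24, 23, 36, 19, 27, 48]
  queue [14, 20] -> pop 14, enqueue [none], visited so far: [9, 7, 24, 23, 36, 19, 27, 48, 14]
  queue [20] -> pop 20, enqueue [none], visited so far: [9, 7, 24, 23, 36, 19, 27, 48, 14, 20]
Result: [9, 7, 24, 23, 36, 19, 27, 48, 14, 20]


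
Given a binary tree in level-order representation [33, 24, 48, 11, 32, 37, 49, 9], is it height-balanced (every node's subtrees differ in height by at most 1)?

Tree (level-order array): [33, 24, 48, 11, 32, 37, 49, 9]
Definition: a tree is height-balanced if, at every node, |h(left) - h(right)| <= 1 (empty subtree has height -1).
Bottom-up per-node check:
  node 9: h_left=-1, h_right=-1, diff=0 [OK], height=0
  node 11: h_left=0, h_right=-1, diff=1 [OK], height=1
  node 32: h_left=-1, h_right=-1, diff=0 [OK], height=0
  node 24: h_left=1, h_right=0, diff=1 [OK], height=2
  node 37: h_left=-1, h_right=-1, diff=0 [OK], height=0
  node 49: h_left=-1, h_right=-1, diff=0 [OK], height=0
  node 48: h_left=0, h_right=0, diff=0 [OK], height=1
  node 33: h_left=2, h_right=1, diff=1 [OK], height=3
All nodes satisfy the balance condition.
Result: Balanced


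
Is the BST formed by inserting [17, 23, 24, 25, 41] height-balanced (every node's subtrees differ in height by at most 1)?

Tree (level-order array): [17, None, 23, None, 24, None, 25, None, 41]
Definition: a tree is height-balanced if, at every node, |h(left) - h(right)| <= 1 (empty subtree has height -1).
Bottom-up per-node check:
  node 41: h_left=-1, h_right=-1, diff=0 [OK], height=0
  node 25: h_left=-1, h_right=0, diff=1 [OK], height=1
  node 24: h_left=-1, h_right=1, diff=2 [FAIL (|-1-1|=2 > 1)], height=2
  node 23: h_left=-1, h_right=2, diff=3 [FAIL (|-1-2|=3 > 1)], height=3
  node 17: h_left=-1, h_right=3, diff=4 [FAIL (|-1-3|=4 > 1)], height=4
Node 24 violates the condition: |-1 - 1| = 2 > 1.
Result: Not balanced


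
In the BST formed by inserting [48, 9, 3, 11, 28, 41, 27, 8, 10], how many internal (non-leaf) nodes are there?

Tree built from: [48, 9, 3, 11, 28, 41, 27, 8, 10]
Tree (level-order array): [48, 9, None, 3, 11, None, 8, 10, 28, None, None, None, None, 27, 41]
Rule: An internal node has at least one child.
Per-node child counts:
  node 48: 1 child(ren)
  node 9: 2 child(ren)
  node 3: 1 child(ren)
  node 8: 0 child(ren)
  node 11: 2 child(ren)
  node 10: 0 child(ren)
  node 28: 2 child(ren)
  node 27: 0 child(ren)
  node 41: 0 child(ren)
Matching nodes: [48, 9, 3, 11, 28]
Count of internal (non-leaf) nodes: 5


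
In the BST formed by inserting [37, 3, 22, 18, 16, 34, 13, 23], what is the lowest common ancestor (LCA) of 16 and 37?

Tree insertion order: [37, 3, 22, 18, 16, 34, 13, 23]
Tree (level-order array): [37, 3, None, None, 22, 18, 34, 16, None, 23, None, 13]
In a BST, the LCA of p=16, q=37 is the first node v on the
root-to-leaf path with p <= v <= q (go left if both < v, right if both > v).
Walk from root:
  at 37: 16 <= 37 <= 37, this is the LCA
LCA = 37


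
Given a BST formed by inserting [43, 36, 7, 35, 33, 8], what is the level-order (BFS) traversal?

Tree insertion order: [43, 36, 7, 35, 33, 8]
Tree (level-order array): [43, 36, None, 7, None, None, 35, 33, None, 8]
BFS from the root, enqueuing left then right child of each popped node:
  queue [43] -> pop 43, enqueue [36], visited so far: [43]
  queue [36] -> pop 36, enqueue [7], visited so far: [43, 36]
  queue [7] -> pop 7, enqueue [35], visited so far: [43, 36, 7]
  queue [35] -> pop 35, enqueue [33], visited so far: [43, 36, 7, 35]
  queue [33] -> pop 33, enqueue [8], visited so far: [43, 36, 7, 35, 33]
  queue [8] -> pop 8, enqueue [none], visited so far: [43, 36, 7, 35, 33, 8]
Result: [43, 36, 7, 35, 33, 8]


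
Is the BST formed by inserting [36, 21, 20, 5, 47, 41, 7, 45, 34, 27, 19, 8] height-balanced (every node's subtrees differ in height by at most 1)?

Tree (level-order array): [36, 21, 47, 20, 34, 41, None, 5, None, 27, None, None, 45, None, 7, None, None, None, None, None, 19, 8]
Definition: a tree is height-balanced if, at every node, |h(left) - h(right)| <= 1 (empty subtree has height -1).
Bottom-up per-node check:
  node 8: h_left=-1, h_right=-1, diff=0 [OK], height=0
  node 19: h_left=0, h_right=-1, diff=1 [OK], height=1
  node 7: h_left=-1, h_right=1, diff=2 [FAIL (|-1-1|=2 > 1)], height=2
  node 5: h_left=-1, h_right=2, diff=3 [FAIL (|-1-2|=3 > 1)], height=3
  node 20: h_left=3, h_right=-1, diff=4 [FAIL (|3--1|=4 > 1)], height=4
  node 27: h_left=-1, h_right=-1, diff=0 [OK], height=0
  node 34: h_left=0, h_right=-1, diff=1 [OK], height=1
  node 21: h_left=4, h_right=1, diff=3 [FAIL (|4-1|=3 > 1)], height=5
  node 45: h_left=-1, h_right=-1, diff=0 [OK], height=0
  node 41: h_left=-1, h_right=0, diff=1 [OK], height=1
  node 47: h_left=1, h_right=-1, diff=2 [FAIL (|1--1|=2 > 1)], height=2
  node 36: h_left=5, h_right=2, diff=3 [FAIL (|5-2|=3 > 1)], height=6
Node 7 violates the condition: |-1 - 1| = 2 > 1.
Result: Not balanced


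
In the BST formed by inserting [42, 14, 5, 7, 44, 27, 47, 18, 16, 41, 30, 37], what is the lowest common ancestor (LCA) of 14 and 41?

Tree insertion order: [42, 14, 5, 7, 44, 27, 47, 18, 16, 41, 30, 37]
Tree (level-order array): [42, 14, 44, 5, 27, None, 47, None, 7, 18, 41, None, None, None, None, 16, None, 30, None, None, None, None, 37]
In a BST, the LCA of p=14, q=41 is the first node v on the
root-to-leaf path with p <= v <= q (go left if both < v, right if both > v).
Walk from root:
  at 42: both 14 and 41 < 42, go left
  at 14: 14 <= 14 <= 41, this is the LCA
LCA = 14


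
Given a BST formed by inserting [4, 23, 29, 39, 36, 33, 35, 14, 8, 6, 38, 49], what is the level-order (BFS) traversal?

Tree insertion order: [4, 23, 29, 39, 36, 33, 35, 14, 8, 6, 38, 49]
Tree (level-order array): [4, None, 23, 14, 29, 8, None, None, 39, 6, None, 36, 49, None, None, 33, 38, None, None, None, 35]
BFS from the root, enqueuing left then right child of each popped node:
  queue [4] -> pop 4, enqueue [23], visited so far: [4]
  queue [23] -> pop 23, enqueue [14, 29], visited so far: [4, 23]
  queue [14, 29] -> pop 14, enqueue [8], visited so far: [4, 23, 14]
  queue [29, 8] -> pop 29, enqueue [39], visited so far: [4, 23, 14, 29]
  queue [8, 39] -> pop 8, enqueue [6], visited so far: [4, 23, 14, 29, 8]
  queue [39, 6] -> pop 39, enqueue [36, 49], visited so far: [4, 23, 14, 29, 8, 39]
  queue [6, 36, 49] -> pop 6, enqueue [none], visited so far: [4, 23, 14, 29, 8, 39, 6]
  queue [36, 49] -> pop 36, enqueue [33, 38], visited so far: [4, 23, 14, 29, 8, 39, 6, 36]
  queue [49, 33, 38] -> pop 49, enqueue [none], visited so far: [4, 23, 14, 29, 8, 39, 6, 36, 49]
  queue [33, 38] -> pop 33, enqueue [35], visited so far: [4, 23, 14, 29, 8, 39, 6, 36, 49, 33]
  queue [38, 35] -> pop 38, enqueue [none], visited so far: [4, 23, 14, 29, 8, 39, 6, 36, 49, 33, 38]
  queue [35] -> pop 35, enqueue [none], visited so far: [4, 23, 14, 29, 8, 39, 6, 36, 49, 33, 38, 35]
Result: [4, 23, 14, 29, 8, 39, 6, 36, 49, 33, 38, 35]


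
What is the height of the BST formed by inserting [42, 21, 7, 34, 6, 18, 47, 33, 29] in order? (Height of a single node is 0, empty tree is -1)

Insertion order: [42, 21, 7, 34, 6, 18, 47, 33, 29]
Tree (level-order array): [42, 21, 47, 7, 34, None, None, 6, 18, 33, None, None, None, None, None, 29]
Compute height bottom-up (empty subtree = -1):
  height(6) = 1 + max(-1, -1) = 0
  height(18) = 1 + max(-1, -1) = 0
  height(7) = 1 + max(0, 0) = 1
  height(29) = 1 + max(-1, -1) = 0
  height(33) = 1 + max(0, -1) = 1
  height(34) = 1 + max(1, -1) = 2
  height(21) = 1 + max(1, 2) = 3
  height(47) = 1 + max(-1, -1) = 0
  height(42) = 1 + max(3, 0) = 4
Height = 4


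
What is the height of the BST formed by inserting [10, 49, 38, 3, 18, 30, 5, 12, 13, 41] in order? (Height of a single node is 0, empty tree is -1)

Insertion order: [10, 49, 38, 3, 18, 30, 5, 12, 13, 41]
Tree (level-order array): [10, 3, 49, None, 5, 38, None, None, None, 18, 41, 12, 30, None, None, None, 13]
Compute height bottom-up (empty subtree = -1):
  height(5) = 1 + max(-1, -1) = 0
  height(3) = 1 + max(-1, 0) = 1
  height(13) = 1 + max(-1, -1) = 0
  height(12) = 1 + max(-1, 0) = 1
  height(30) = 1 + max(-1, -1) = 0
  height(18) = 1 + max(1, 0) = 2
  height(41) = 1 + max(-1, -1) = 0
  height(38) = 1 + max(2, 0) = 3
  height(49) = 1 + max(3, -1) = 4
  height(10) = 1 + max(1, 4) = 5
Height = 5


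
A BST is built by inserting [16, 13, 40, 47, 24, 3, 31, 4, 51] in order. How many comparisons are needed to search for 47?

Search path for 47: 16 -> 40 -> 47
Found: True
Comparisons: 3


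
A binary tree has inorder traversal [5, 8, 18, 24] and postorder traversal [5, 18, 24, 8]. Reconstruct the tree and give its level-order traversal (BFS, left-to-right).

Inorder:   [5, 8, 18, 24]
Postorder: [5, 18, 24, 8]
Algorithm: postorder visits root last, so walk postorder right-to-left;
each value is the root of the current inorder slice — split it at that
value, recurse on the right subtree first, then the left.
Recursive splits:
  root=8; inorder splits into left=[5], right=[18, 24]
  root=24; inorder splits into left=[18], right=[]
  root=18; inorder splits into left=[], right=[]
  root=5; inorder splits into left=[], right=[]
Reconstructed level-order: [8, 5, 24, 18]


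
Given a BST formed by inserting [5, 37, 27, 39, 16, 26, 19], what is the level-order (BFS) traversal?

Tree insertion order: [5, 37, 27, 39, 16, 26, 19]
Tree (level-order array): [5, None, 37, 27, 39, 16, None, None, None, None, 26, 19]
BFS from the root, enqueuing left then right child of each popped node:
  queue [5] -> pop 5, enqueue [37], visited so far: [5]
  queue [37] -> pop 37, enqueue [27, 39], visited so far: [5, 37]
  queue [27, 39] -> pop 27, enqueue [16], visited so far: [5, 37, 27]
  queue [39, 16] -> pop 39, enqueue [none], visited so far: [5, 37, 27, 39]
  queue [16] -> pop 16, enqueue [26], visited so far: [5, 37, 27, 39, 16]
  queue [26] -> pop 26, enqueue [19], visited so far: [5, 37, 27, 39, 16, 26]
  queue [19] -> pop 19, enqueue [none], visited so far: [5, 37, 27, 39, 16, 26, 19]
Result: [5, 37, 27, 39, 16, 26, 19]


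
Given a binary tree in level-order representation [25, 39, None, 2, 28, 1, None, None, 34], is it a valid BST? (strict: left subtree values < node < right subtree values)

Level-order array: [25, 39, None, 2, 28, 1, None, None, 34]
Validate using subtree bounds (lo, hi): at each node, require lo < value < hi,
then recurse left with hi=value and right with lo=value.
Preorder trace (stopping at first violation):
  at node 25 with bounds (-inf, +inf): OK
  at node 39 with bounds (-inf, 25): VIOLATION
Node 39 violates its bound: not (-inf < 39 < 25).
Result: Not a valid BST


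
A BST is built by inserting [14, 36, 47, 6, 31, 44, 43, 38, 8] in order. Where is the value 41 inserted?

Starting tree (level order): [14, 6, 36, None, 8, 31, 47, None, None, None, None, 44, None, 43, None, 38]
Insertion path: 14 -> 36 -> 47 -> 44 -> 43 -> 38
Result: insert 41 as right child of 38
Final tree (level order): [14, 6, 36, None, 8, 31, 47, None, None, None, None, 44, None, 43, None, 38, None, None, 41]


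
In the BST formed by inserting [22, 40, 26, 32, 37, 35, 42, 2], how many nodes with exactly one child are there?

Tree built from: [22, 40, 26, 32, 37, 35, 42, 2]
Tree (level-order array): [22, 2, 40, None, None, 26, 42, None, 32, None, None, None, 37, 35]
Rule: These are nodes with exactly 1 non-null child.
Per-node child counts:
  node 22: 2 child(ren)
  node 2: 0 child(ren)
  node 40: 2 child(ren)
  node 26: 1 child(ren)
  node 32: 1 child(ren)
  node 37: 1 child(ren)
  node 35: 0 child(ren)
  node 42: 0 child(ren)
Matching nodes: [26, 32, 37]
Count of nodes with exactly one child: 3


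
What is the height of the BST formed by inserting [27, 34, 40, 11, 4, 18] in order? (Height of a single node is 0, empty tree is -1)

Insertion order: [27, 34, 40, 11, 4, 18]
Tree (level-order array): [27, 11, 34, 4, 18, None, 40]
Compute height bottom-up (empty subtree = -1):
  height(4) = 1 + max(-1, -1) = 0
  height(18) = 1 + max(-1, -1) = 0
  height(11) = 1 + max(0, 0) = 1
  height(40) = 1 + max(-1, -1) = 0
  height(34) = 1 + max(-1, 0) = 1
  height(27) = 1 + max(1, 1) = 2
Height = 2


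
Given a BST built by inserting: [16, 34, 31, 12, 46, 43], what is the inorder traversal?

Tree insertion order: [16, 34, 31, 12, 46, 43]
Tree (level-order array): [16, 12, 34, None, None, 31, 46, None, None, 43]
Inorder traversal: [12, 16, 31, 34, 43, 46]


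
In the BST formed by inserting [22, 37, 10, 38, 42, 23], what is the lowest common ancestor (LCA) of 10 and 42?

Tree insertion order: [22, 37, 10, 38, 42, 23]
Tree (level-order array): [22, 10, 37, None, None, 23, 38, None, None, None, 42]
In a BST, the LCA of p=10, q=42 is the first node v on the
root-to-leaf path with p <= v <= q (go left if both < v, right if both > v).
Walk from root:
  at 22: 10 <= 22 <= 42, this is the LCA
LCA = 22


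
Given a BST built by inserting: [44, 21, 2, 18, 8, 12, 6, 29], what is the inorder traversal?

Tree insertion order: [44, 21, 2, 18, 8, 12, 6, 29]
Tree (level-order array): [44, 21, None, 2, 29, None, 18, None, None, 8, None, 6, 12]
Inorder traversal: [2, 6, 8, 12, 18, 21, 29, 44]


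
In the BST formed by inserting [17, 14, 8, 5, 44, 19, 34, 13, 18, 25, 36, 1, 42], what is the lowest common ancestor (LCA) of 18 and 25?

Tree insertion order: [17, 14, 8, 5, 44, 19, 34, 13, 18, 25, 36, 1, 42]
Tree (level-order array): [17, 14, 44, 8, None, 19, None, 5, 13, 18, 34, 1, None, None, None, None, None, 25, 36, None, None, None, None, None, 42]
In a BST, the LCA of p=18, q=25 is the first node v on the
root-to-leaf path with p <= v <= q (go left if both < v, right if both > v).
Walk from root:
  at 17: both 18 and 25 > 17, go right
  at 44: both 18 and 25 < 44, go left
  at 19: 18 <= 19 <= 25, this is the LCA
LCA = 19


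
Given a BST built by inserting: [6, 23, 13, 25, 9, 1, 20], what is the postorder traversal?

Tree insertion order: [6, 23, 13, 25, 9, 1, 20]
Tree (level-order array): [6, 1, 23, None, None, 13, 25, 9, 20]
Postorder traversal: [1, 9, 20, 13, 25, 23, 6]


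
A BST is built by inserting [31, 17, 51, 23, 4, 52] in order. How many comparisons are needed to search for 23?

Search path for 23: 31 -> 17 -> 23
Found: True
Comparisons: 3


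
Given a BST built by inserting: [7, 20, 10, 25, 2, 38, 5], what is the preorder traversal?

Tree insertion order: [7, 20, 10, 25, 2, 38, 5]
Tree (level-order array): [7, 2, 20, None, 5, 10, 25, None, None, None, None, None, 38]
Preorder traversal: [7, 2, 5, 20, 10, 25, 38]


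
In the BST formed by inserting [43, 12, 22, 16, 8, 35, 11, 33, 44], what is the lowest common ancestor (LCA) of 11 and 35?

Tree insertion order: [43, 12, 22, 16, 8, 35, 11, 33, 44]
Tree (level-order array): [43, 12, 44, 8, 22, None, None, None, 11, 16, 35, None, None, None, None, 33]
In a BST, the LCA of p=11, q=35 is the first node v on the
root-to-leaf path with p <= v <= q (go left if both < v, right if both > v).
Walk from root:
  at 43: both 11 and 35 < 43, go left
  at 12: 11 <= 12 <= 35, this is the LCA
LCA = 12


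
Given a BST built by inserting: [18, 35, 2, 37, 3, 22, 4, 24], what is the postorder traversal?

Tree insertion order: [18, 35, 2, 37, 3, 22, 4, 24]
Tree (level-order array): [18, 2, 35, None, 3, 22, 37, None, 4, None, 24]
Postorder traversal: [4, 3, 2, 24, 22, 37, 35, 18]


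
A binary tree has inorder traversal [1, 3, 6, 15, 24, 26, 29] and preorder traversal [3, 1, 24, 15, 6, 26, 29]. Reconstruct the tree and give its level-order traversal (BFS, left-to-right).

Inorder:  [1, 3, 6, 15, 24, 26, 29]
Preorder: [3, 1, 24, 15, 6, 26, 29]
Algorithm: preorder visits root first, so consume preorder in order;
for each root, split the current inorder slice at that value into
left-subtree inorder and right-subtree inorder, then recurse.
Recursive splits:
  root=3; inorder splits into left=[1], right=[6, 15, 24, 26, 29]
  root=1; inorder splits into left=[], right=[]
  root=24; inorder splits into left=[6, 15], right=[26, 29]
  root=15; inorder splits into left=[6], right=[]
  root=6; inorder splits into left=[], right=[]
  root=26; inorder splits into left=[], right=[29]
  root=29; inorder splits into left=[], right=[]
Reconstructed level-order: [3, 1, 24, 15, 26, 6, 29]


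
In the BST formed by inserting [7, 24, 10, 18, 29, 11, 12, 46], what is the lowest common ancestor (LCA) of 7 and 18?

Tree insertion order: [7, 24, 10, 18, 29, 11, 12, 46]
Tree (level-order array): [7, None, 24, 10, 29, None, 18, None, 46, 11, None, None, None, None, 12]
In a BST, the LCA of p=7, q=18 is the first node v on the
root-to-leaf path with p <= v <= q (go left if both < v, right if both > v).
Walk from root:
  at 7: 7 <= 7 <= 18, this is the LCA
LCA = 7


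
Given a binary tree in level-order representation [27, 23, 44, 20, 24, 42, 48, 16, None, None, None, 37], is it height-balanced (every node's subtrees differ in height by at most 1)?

Tree (level-order array): [27, 23, 44, 20, 24, 42, 48, 16, None, None, None, 37]
Definition: a tree is height-balanced if, at every node, |h(left) - h(right)| <= 1 (empty subtree has height -1).
Bottom-up per-node check:
  node 16: h_left=-1, h_right=-1, diff=0 [OK], height=0
  node 20: h_left=0, h_right=-1, diff=1 [OK], height=1
  node 24: h_left=-1, h_right=-1, diff=0 [OK], height=0
  node 23: h_left=1, h_right=0, diff=1 [OK], height=2
  node 37: h_left=-1, h_right=-1, diff=0 [OK], height=0
  node 42: h_left=0, h_right=-1, diff=1 [OK], height=1
  node 48: h_left=-1, h_right=-1, diff=0 [OK], height=0
  node 44: h_left=1, h_right=0, diff=1 [OK], height=2
  node 27: h_left=2, h_right=2, diff=0 [OK], height=3
All nodes satisfy the balance condition.
Result: Balanced


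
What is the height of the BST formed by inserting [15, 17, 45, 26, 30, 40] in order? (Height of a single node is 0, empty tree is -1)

Insertion order: [15, 17, 45, 26, 30, 40]
Tree (level-order array): [15, None, 17, None, 45, 26, None, None, 30, None, 40]
Compute height bottom-up (empty subtree = -1):
  height(40) = 1 + max(-1, -1) = 0
  height(30) = 1 + max(-1, 0) = 1
  height(26) = 1 + max(-1, 1) = 2
  height(45) = 1 + max(2, -1) = 3
  height(17) = 1 + max(-1, 3) = 4
  height(15) = 1 + max(-1, 4) = 5
Height = 5


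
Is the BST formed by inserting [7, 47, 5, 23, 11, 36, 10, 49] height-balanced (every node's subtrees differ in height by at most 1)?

Tree (level-order array): [7, 5, 47, None, None, 23, 49, 11, 36, None, None, 10]
Definition: a tree is height-balanced if, at every node, |h(left) - h(right)| <= 1 (empty subtree has height -1).
Bottom-up per-node check:
  node 5: h_left=-1, h_right=-1, diff=0 [OK], height=0
  node 10: h_left=-1, h_right=-1, diff=0 [OK], height=0
  node 11: h_left=0, h_right=-1, diff=1 [OK], height=1
  node 36: h_left=-1, h_right=-1, diff=0 [OK], height=0
  node 23: h_left=1, h_right=0, diff=1 [OK], height=2
  node 49: h_left=-1, h_right=-1, diff=0 [OK], height=0
  node 47: h_left=2, h_right=0, diff=2 [FAIL (|2-0|=2 > 1)], height=3
  node 7: h_left=0, h_right=3, diff=3 [FAIL (|0-3|=3 > 1)], height=4
Node 47 violates the condition: |2 - 0| = 2 > 1.
Result: Not balanced


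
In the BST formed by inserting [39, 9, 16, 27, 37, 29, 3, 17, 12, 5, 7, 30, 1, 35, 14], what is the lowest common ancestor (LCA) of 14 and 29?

Tree insertion order: [39, 9, 16, 27, 37, 29, 3, 17, 12, 5, 7, 30, 1, 35, 14]
Tree (level-order array): [39, 9, None, 3, 16, 1, 5, 12, 27, None, None, None, 7, None, 14, 17, 37, None, None, None, None, None, None, 29, None, None, 30, None, 35]
In a BST, the LCA of p=14, q=29 is the first node v on the
root-to-leaf path with p <= v <= q (go left if both < v, right if both > v).
Walk from root:
  at 39: both 14 and 29 < 39, go left
  at 9: both 14 and 29 > 9, go right
  at 16: 14 <= 16 <= 29, this is the LCA
LCA = 16


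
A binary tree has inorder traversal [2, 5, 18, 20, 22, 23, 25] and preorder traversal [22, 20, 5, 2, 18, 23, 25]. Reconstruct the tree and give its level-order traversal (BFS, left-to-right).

Inorder:  [2, 5, 18, 20, 22, 23, 25]
Preorder: [22, 20, 5, 2, 18, 23, 25]
Algorithm: preorder visits root first, so consume preorder in order;
for each root, split the current inorder slice at that value into
left-subtree inorder and right-subtree inorder, then recurse.
Recursive splits:
  root=22; inorder splits into left=[2, 5, 18, 20], right=[23, 25]
  root=20; inorder splits into left=[2, 5, 18], right=[]
  root=5; inorder splits into left=[2], right=[18]
  root=2; inorder splits into left=[], right=[]
  root=18; inorder splits into left=[], right=[]
  root=23; inorder splits into left=[], right=[25]
  root=25; inorder splits into left=[], right=[]
Reconstructed level-order: [22, 20, 23, 5, 25, 2, 18]


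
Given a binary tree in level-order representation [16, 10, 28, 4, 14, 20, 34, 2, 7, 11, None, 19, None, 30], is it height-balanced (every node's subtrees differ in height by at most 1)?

Tree (level-order array): [16, 10, 28, 4, 14, 20, 34, 2, 7, 11, None, 19, None, 30]
Definition: a tree is height-balanced if, at every node, |h(left) - h(right)| <= 1 (empty subtree has height -1).
Bottom-up per-node check:
  node 2: h_left=-1, h_right=-1, diff=0 [OK], height=0
  node 7: h_left=-1, h_right=-1, diff=0 [OK], height=0
  node 4: h_left=0, h_right=0, diff=0 [OK], height=1
  node 11: h_left=-1, h_right=-1, diff=0 [OK], height=0
  node 14: h_left=0, h_right=-1, diff=1 [OK], height=1
  node 10: h_left=1, h_right=1, diff=0 [OK], height=2
  node 19: h_left=-1, h_right=-1, diff=0 [OK], height=0
  node 20: h_left=0, h_right=-1, diff=1 [OK], height=1
  node 30: h_left=-1, h_right=-1, diff=0 [OK], height=0
  node 34: h_left=0, h_right=-1, diff=1 [OK], height=1
  node 28: h_left=1, h_right=1, diff=0 [OK], height=2
  node 16: h_left=2, h_right=2, diff=0 [OK], height=3
All nodes satisfy the balance condition.
Result: Balanced


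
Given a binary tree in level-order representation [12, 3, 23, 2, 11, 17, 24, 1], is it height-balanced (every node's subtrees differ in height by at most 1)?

Tree (level-order array): [12, 3, 23, 2, 11, 17, 24, 1]
Definition: a tree is height-balanced if, at every node, |h(left) - h(right)| <= 1 (empty subtree has height -1).
Bottom-up per-node check:
  node 1: h_left=-1, h_right=-1, diff=0 [OK], height=0
  node 2: h_left=0, h_right=-1, diff=1 [OK], height=1
  node 11: h_left=-1, h_right=-1, diff=0 [OK], height=0
  node 3: h_left=1, h_right=0, diff=1 [OK], height=2
  node 17: h_left=-1, h_right=-1, diff=0 [OK], height=0
  node 24: h_left=-1, h_right=-1, diff=0 [OK], height=0
  node 23: h_left=0, h_right=0, diff=0 [OK], height=1
  node 12: h_left=2, h_right=1, diff=1 [OK], height=3
All nodes satisfy the balance condition.
Result: Balanced


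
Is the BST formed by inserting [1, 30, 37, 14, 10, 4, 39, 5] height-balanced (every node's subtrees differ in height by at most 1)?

Tree (level-order array): [1, None, 30, 14, 37, 10, None, None, 39, 4, None, None, None, None, 5]
Definition: a tree is height-balanced if, at every node, |h(left) - h(right)| <= 1 (empty subtree has height -1).
Bottom-up per-node check:
  node 5: h_left=-1, h_right=-1, diff=0 [OK], height=0
  node 4: h_left=-1, h_right=0, diff=1 [OK], height=1
  node 10: h_left=1, h_right=-1, diff=2 [FAIL (|1--1|=2 > 1)], height=2
  node 14: h_left=2, h_right=-1, diff=3 [FAIL (|2--1|=3 > 1)], height=3
  node 39: h_left=-1, h_right=-1, diff=0 [OK], height=0
  node 37: h_left=-1, h_right=0, diff=1 [OK], height=1
  node 30: h_left=3, h_right=1, diff=2 [FAIL (|3-1|=2 > 1)], height=4
  node 1: h_left=-1, h_right=4, diff=5 [FAIL (|-1-4|=5 > 1)], height=5
Node 10 violates the condition: |1 - -1| = 2 > 1.
Result: Not balanced


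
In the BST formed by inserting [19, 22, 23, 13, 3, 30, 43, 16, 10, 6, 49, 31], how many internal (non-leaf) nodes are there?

Tree built from: [19, 22, 23, 13, 3, 30, 43, 16, 10, 6, 49, 31]
Tree (level-order array): [19, 13, 22, 3, 16, None, 23, None, 10, None, None, None, 30, 6, None, None, 43, None, None, 31, 49]
Rule: An internal node has at least one child.
Per-node child counts:
  node 19: 2 child(ren)
  node 13: 2 child(ren)
  node 3: 1 child(ren)
  node 10: 1 child(ren)
  node 6: 0 child(ren)
  node 16: 0 child(ren)
  node 22: 1 child(ren)
  node 23: 1 child(ren)
  node 30: 1 child(ren)
  node 43: 2 child(ren)
  node 31: 0 child(ren)
  node 49: 0 child(ren)
Matching nodes: [19, 13, 3, 10, 22, 23, 30, 43]
Count of internal (non-leaf) nodes: 8
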